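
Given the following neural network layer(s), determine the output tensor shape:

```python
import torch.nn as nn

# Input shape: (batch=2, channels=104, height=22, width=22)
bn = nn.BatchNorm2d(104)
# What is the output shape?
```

Input: (2, 104, 22, 22) -> Output: (2, 104, 22, 22)

Answer: (2, 104, 22, 22)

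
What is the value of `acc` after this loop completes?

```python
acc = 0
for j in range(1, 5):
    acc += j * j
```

Sum of squares 1² to 4² = 30
`acc` takes the values: 0 → 1 → 5 → 14 → 30

Answer: 30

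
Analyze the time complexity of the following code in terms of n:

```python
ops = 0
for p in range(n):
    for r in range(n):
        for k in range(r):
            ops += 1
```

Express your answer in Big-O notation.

Each loop level contributes: n × n × n. Multiplying the contributions gives O(n^3).

Answer: O(n^3)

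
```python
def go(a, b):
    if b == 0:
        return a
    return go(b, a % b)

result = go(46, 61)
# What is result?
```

go(46, 61) -> go(61, 46) -> go(46, 15) -> go(15, 1) -> go(1, 0) -> 1

Answer: 1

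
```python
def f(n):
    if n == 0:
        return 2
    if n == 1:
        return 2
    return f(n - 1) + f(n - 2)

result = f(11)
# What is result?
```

Build up from base cases: f(0)=2, f(1)=2, f(2)=4, f(3)=6, f(4)=10, f(5)=16, f(6)=26, ..., f(11)=288

Answer: 288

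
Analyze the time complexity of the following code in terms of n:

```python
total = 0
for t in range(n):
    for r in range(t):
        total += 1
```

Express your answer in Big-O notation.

Each loop level contributes: n × n. Multiplying the contributions gives O(n^2).

Answer: O(n^2)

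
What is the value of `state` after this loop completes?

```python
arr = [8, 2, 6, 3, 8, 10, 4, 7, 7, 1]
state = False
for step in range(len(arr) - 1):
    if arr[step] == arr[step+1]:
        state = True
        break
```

Check consecutive duplicates in [8, 2, 6, 3, 8, 10, 4, 7, 7, 1]
`state` takes the values: False → True

Answer: True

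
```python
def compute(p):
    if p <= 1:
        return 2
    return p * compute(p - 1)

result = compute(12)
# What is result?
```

compute(12) = 12 * 11 * 10 * 9 * 8 * 7 * 6 * 5 * 4 * 3 * 2 * 2 = 958003200

Answer: 958003200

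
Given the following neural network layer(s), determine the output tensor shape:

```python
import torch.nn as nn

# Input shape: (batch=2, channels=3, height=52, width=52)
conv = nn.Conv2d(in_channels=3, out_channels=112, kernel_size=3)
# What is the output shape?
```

Input: (2, 3, 52, 52) -> Output: (2, 112, 50, 50)

Answer: (2, 112, 50, 50)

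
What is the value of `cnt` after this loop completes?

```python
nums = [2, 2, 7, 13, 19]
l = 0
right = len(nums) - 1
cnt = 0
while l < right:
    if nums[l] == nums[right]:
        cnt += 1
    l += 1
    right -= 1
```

Count matching pairs from ends
`cnt` takes the values: 0

Answer: 0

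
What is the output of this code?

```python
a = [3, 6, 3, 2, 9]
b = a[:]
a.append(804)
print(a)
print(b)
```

Key concept: slice [:] creates copy.
Step by step:
`a = [3, 6, 3, 2, 9]` → a = [3, 6, 3, 2, 9]
`b = a[:]` → b = [3, 6, 3, 2, 9]
`a.append(804)` → a = [3, 6, 3, 2, 9, 804]
`print(a)` → prints [3, 6, 3, 2, 9, 804]
`print(b)` → prints [3, 6, 3, 2, 9]

Answer:
[3, 6, 3, 2, 9, 804]
[3, 6, 3, 2, 9]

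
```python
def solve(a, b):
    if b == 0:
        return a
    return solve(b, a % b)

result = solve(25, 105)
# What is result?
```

solve(25, 105) -> solve(105, 25) -> solve(25, 5) -> solve(5, 0) -> 5

Answer: 5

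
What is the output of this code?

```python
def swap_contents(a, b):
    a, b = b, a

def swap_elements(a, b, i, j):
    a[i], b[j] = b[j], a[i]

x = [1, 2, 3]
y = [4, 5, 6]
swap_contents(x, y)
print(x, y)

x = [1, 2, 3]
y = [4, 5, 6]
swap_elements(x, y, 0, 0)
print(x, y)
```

Key concept: parameter rebinding vs mutation.
Step by step:
`x = [1, 2, 3]` → x = [1, 2, 3]
`y = [4, 5, 6]` → y = [4, 5, 6]
`swap_contents(x, y)` → no visible change to tracked variables
`print(x, y)` → prints [1, 2, 3] [4, 5, 6]
`x = [1, 2, 3]` → x = [1, 2, 3]
`y = [4, 5, 6]` → y = [4, 5, 6]
`swap_elements(x, y, 0, 0)` → x = [4, 2, 3]; y = [1, 5, 6]
`print(x, y)` → prints [4, 2, 3] [1, 5, 6]

Answer:
[1, 2, 3] [4, 5, 6]
[4, 2, 3] [1, 5, 6]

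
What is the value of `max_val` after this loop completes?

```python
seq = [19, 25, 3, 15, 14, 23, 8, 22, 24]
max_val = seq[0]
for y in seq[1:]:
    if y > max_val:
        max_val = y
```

Maximum of [19, 25, 3, 15, 14, 23, 8, 22, 24]
`max_val` takes the values: 19 → 25

Answer: 25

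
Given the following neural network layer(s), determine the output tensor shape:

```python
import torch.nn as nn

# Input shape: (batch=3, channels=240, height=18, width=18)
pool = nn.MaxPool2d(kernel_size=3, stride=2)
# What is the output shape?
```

Input: (3, 240, 18, 18) -> Output: (3, 240, 8, 8)

Answer: (3, 240, 8, 8)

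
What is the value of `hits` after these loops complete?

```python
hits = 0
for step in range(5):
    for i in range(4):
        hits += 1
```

5 * 4 = 20
`hits` takes the values: 0 → 1 → 2 → 3 → 4 → 5 → 6 → 7 → 8 → 9 → 10 → 11 → 12 → 13 → 14 → 15 → 16 → 17 → 18 → 19 → 20

Answer: 20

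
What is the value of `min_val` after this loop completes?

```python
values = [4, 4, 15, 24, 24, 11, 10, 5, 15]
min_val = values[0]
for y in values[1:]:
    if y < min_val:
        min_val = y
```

Minimum of [4, 4, 15, 24, 24, 11, 10, 5, 15]
`min_val` takes the values: 4

Answer: 4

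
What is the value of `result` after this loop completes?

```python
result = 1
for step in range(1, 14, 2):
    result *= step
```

Product of 1, 3, 5, ... up to 13
`result` takes the values: 1 → 3 → 15 → 105 → 945 → 10395 → 135135

Answer: 135135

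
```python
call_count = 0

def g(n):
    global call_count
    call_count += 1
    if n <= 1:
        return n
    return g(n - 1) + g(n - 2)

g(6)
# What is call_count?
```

Calls(n) = 1 + Calls(n-1) + Calls(n-2); Calls(0)=Calls(1)=1. For n=6 this gives 25.

Answer: 25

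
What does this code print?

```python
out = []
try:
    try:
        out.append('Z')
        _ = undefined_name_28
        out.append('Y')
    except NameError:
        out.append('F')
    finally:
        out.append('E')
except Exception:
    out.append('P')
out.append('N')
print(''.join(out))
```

Execution trace: 'Z' (inner try body) → 'F' (inner except NameError) → 'E' (inner finally) → 'N' (after the try/except). Output: ZFEN

Answer: ZFEN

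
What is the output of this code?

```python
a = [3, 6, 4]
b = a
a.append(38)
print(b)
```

Key concept: basic list aliasing.
Step by step:
`a = [3, 6, 4]` → a = [3, 6, 4]
`b = a` → b = [3, 6, 4] (same object as a)
`a.append(38)` → a = [3, 6, 4, 38] (same object as b); b = [3, 6, 4, 38] (same object as a)
`print(b)` → prints [3, 6, 4, 38]

Answer: [3, 6, 4, 38]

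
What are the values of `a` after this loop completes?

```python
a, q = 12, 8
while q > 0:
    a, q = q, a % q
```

GCD of 12 and 8
`a` takes the values: 12 → 8 → 4

Answer: 4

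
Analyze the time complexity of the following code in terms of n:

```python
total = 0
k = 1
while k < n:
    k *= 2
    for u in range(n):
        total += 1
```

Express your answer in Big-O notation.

Each loop level contributes: log n × n. Multiplying the contributions gives O(n log n).

Answer: O(n log n)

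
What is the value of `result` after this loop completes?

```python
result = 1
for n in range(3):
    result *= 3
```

3^3 = 27
`result` takes the values: 1 → 3 → 9 → 27

Answer: 27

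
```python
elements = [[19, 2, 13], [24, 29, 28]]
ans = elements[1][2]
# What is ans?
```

Trace:
`elements = [[19, 2, 13], [24, 29, 28]]` → elements = [[19, 2, 13], [24, 29, 28]]
`ans = elements[1][2]` → ans = 28
So ans = 28

Answer: 28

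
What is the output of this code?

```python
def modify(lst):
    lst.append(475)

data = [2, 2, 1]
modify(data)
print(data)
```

Key concept: function modifies passed list.
Step by step:
`data = [2, 2, 1]` → data = [2, 2, 1]
`modify(data)` → data = [2, 2, 1, 475]
`print(data)` → prints [2, 2, 1, 475]

Answer: [2, 2, 1, 475]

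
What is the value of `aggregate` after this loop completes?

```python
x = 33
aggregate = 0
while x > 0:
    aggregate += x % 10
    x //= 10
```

Sum digits of 33
`aggregate` takes the values: 0 → 3 → 6

Answer: 6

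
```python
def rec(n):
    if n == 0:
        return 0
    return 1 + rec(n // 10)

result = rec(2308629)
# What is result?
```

Count of digits of 2308629: 7

Answer: 7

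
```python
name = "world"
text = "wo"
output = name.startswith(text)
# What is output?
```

Trace:
`name = "world"` → name = 'world'
`text = "wo"` → text = 'wo'
`output = name.startswith(text)` → output = True
So output = True

Answer: True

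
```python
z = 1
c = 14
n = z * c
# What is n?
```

Trace:
`z = 1` → z = 1
`c = 14` → c = 14
`n = z * c` → n = 14
So n = 14

Answer: 14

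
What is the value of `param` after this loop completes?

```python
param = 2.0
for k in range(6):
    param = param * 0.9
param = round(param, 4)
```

Exponential decay: 2.0 * 0.9^6
`param` takes the values: 2.0 → 1.8 → 1.62 → 1.458 → 1.3122 → 1.18098 → 1.062882 → 1.0629

Answer: 1.0629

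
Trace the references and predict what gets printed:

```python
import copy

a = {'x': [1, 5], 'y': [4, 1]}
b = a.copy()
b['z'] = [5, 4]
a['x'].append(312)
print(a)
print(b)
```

Key concept: shallow copy of dict with mutable values.
Step by step:
`a = {'x': [1, 5], 'y': [4, 1]}` → a = {'x': [1, 5], 'y': [4, 1]}
`b = a.copy()` → b = {'x': [1, 5], 'y': [4, 1]}
`b['z'] = [5, 4]` → b = {'x': [1, 5], 'y': [4, 1], 'z': [5, 4]}
`a['x'].append(312)` → a = {'x': [1, 5, 312], 'y': [4, 1]}; b = {'x': [1, 5, 312], 'y': [4, 1], 'z': [5, 4]}
`print(a)` → prints {'x': [1, 5, 312], 'y': [4, 1]}
`print(b)` → prints {'x': [1, 5, 312], 'y': [4, 1], 'z': [5, 4]}

Answer:
{'x': [1, 5, 312], 'y': [4, 1]}
{'x': [1, 5, 312], 'y': [4, 1], 'z': [5, 4]}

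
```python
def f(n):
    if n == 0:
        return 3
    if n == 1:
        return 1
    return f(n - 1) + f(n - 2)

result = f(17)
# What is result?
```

Build up from base cases: f(0)=3, f(1)=1, f(2)=4, f(3)=5, f(4)=9, f(5)=14, f(6)=23, ..., f(17)=4558

Answer: 4558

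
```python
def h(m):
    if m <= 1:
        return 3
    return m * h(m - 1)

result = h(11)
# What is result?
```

h(11) = 11 * 10 * 9 * 8 * 7 * 6 * 5 * 4 * 3 * 2 * 3 = 119750400

Answer: 119750400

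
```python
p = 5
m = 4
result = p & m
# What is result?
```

Trace:
`p = 5` → p = 5
`m = 4` → m = 4
`result = p & m` → result = 4
So result = 4

Answer: 4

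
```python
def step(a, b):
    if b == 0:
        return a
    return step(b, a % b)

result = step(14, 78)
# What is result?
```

step(14, 78) -> step(78, 14) -> step(14, 8) -> step(8, 6) -> step(6, 2) -> step(2, 0) -> 2

Answer: 2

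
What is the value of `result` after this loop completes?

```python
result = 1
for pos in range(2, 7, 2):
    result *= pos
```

Product of even numbers 2 to 6
`result` takes the values: 1 → 2 → 8 → 48

Answer: 48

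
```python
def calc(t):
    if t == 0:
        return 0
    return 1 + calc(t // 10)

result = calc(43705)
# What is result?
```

Count of digits of 43705: 5

Answer: 5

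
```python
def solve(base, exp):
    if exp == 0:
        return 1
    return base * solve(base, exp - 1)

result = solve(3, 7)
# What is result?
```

solve(3, 7) = 3 * 3 * 3 * 3 * 3 * 3 * 3 = 2187

Answer: 2187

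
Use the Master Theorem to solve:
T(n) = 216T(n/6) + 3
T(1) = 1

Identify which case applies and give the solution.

a=216, b=6, f(n)=3. log_6(216) = 3. Since c=0 < 3, Case 1 applies: T(n) = Θ(n^log_b(a)) = O(n^3).

Answer: O(n^3) - Case 1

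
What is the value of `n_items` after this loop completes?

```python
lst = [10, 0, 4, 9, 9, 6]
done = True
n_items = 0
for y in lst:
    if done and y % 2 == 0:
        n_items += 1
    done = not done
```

Count even values at even positions
`n_items` takes the values: 0 → 1 → 2

Answer: 2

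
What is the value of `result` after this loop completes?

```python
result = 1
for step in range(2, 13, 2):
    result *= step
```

Product of even numbers 2 to 12
`result` takes the values: 1 → 2 → 8 → 48 → 384 → 3840 → 46080

Answer: 46080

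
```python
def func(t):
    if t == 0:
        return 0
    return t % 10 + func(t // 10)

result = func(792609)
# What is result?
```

Sum of digits of 792609: 9 + 0 + 6 + 2 + 9 + 7 = 33

Answer: 33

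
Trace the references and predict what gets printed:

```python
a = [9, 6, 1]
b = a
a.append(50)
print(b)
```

Key concept: basic list aliasing.
Step by step:
`a = [9, 6, 1]` → a = [9, 6, 1]
`b = a` → b = [9, 6, 1] (same object as a)
`a.append(50)` → a = [9, 6, 1, 50] (same object as b); b = [9, 6, 1, 50] (same object as a)
`print(b)` → prints [9, 6, 1, 50]

Answer: [9, 6, 1, 50]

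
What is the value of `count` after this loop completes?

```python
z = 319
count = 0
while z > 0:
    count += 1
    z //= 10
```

Count digits by repeated division by 10
`count` takes the values: 0 → 1 → 2 → 3

Answer: 3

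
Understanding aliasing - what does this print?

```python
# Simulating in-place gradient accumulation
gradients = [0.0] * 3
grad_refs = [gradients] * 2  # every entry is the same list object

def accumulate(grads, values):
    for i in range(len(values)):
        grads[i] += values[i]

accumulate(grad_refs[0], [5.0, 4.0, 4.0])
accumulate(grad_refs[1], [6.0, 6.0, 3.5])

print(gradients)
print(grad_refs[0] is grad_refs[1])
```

Key concept: gradient accumulation aliasing.
Step by step:
`gradients = [0.0] * 3` → gradients = [0.0, 0.0, 0.0]
`grad_refs = [gradients] * 2` → grad_refs = [[0.0, 0.0, 0.0], [0.0, 0.0, 0.0]]
`accumulate(grad_refs[0], [5.0, 4.0, 4.0])` → gradients = [5.0, 4.0, 4.0]; grad_refs = [[5.0, 4.0, 4.0], [5.0, 4.0, 4.0]]
`accumulate(grad_refs[1], [6.0, 6.0, 3.5])` → gradients = [11.0, 10.0, 7.5]; grad_refs = [[11.0, 10.0, 7.5], [11.0, 10.0, 7.5]]
`print(gradients)` → prints [11.0, 10.0, 7.5]
`print(grad_refs[0] is grad_refs[1])` → prints True

Answer:
[11.0, 10.0, 7.5]
True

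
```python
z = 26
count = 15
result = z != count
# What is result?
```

Trace:
`z = 26` → z = 26
`count = 15` → count = 15
`result = z != count` → result = True
So result = True

Answer: True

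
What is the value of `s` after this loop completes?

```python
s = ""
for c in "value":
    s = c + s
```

Reverse 'value'
`s` takes the values: "" → "v" → "av" → "lav" → "ulav" → "eulav"

Answer: "eulav"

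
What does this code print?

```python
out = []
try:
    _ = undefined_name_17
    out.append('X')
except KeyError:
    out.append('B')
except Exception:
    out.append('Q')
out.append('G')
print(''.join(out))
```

Execution trace: 'Q' (except Exception) → 'G' (after the try/except). Output: QG

Answer: QG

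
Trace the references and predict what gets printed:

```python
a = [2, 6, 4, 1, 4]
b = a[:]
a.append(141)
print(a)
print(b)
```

Key concept: slice [:] creates copy.
Step by step:
`a = [2, 6, 4, 1, 4]` → a = [2, 6, 4, 1, 4]
`b = a[:]` → b = [2, 6, 4, 1, 4]
`a.append(141)` → a = [2, 6, 4, 1, 4, 141]
`print(a)` → prints [2, 6, 4, 1, 4, 141]
`print(b)` → prints [2, 6, 4, 1, 4]

Answer:
[2, 6, 4, 1, 4, 141]
[2, 6, 4, 1, 4]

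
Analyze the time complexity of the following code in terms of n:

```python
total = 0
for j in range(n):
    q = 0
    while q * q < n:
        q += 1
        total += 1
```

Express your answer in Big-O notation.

Each loop level contributes: n × √n. Multiplying the contributions gives O(n√n).

Answer: O(n√n)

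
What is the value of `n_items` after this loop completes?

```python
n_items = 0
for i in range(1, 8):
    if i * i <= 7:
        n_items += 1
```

Count numbers where i² ≤ 7
`n_items` takes the values: 0 → 1 → 2

Answer: 2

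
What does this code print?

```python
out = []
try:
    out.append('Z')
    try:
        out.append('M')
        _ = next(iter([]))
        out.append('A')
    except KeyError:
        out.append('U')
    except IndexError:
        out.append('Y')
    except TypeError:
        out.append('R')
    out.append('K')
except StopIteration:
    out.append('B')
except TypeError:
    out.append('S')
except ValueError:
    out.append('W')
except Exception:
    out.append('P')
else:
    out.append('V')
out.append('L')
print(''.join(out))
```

Execution trace: 'Z' (try body) → 'M' (inner try body) → 'B' (except StopIteration) → 'L' (after the try/except). Output: ZMBL

Answer: ZMBL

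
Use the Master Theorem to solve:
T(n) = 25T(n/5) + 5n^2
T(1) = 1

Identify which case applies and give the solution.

a=25, b=5, f(n)=5n^2. log_5(25) = 2. Since c=2 = 2, Case 2 applies: T(n) = Θ(n^log_b(a) · log n) = O(n^2 log n).

Answer: O(n^2 log n) - Case 2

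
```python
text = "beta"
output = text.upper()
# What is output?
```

Trace:
`text = "beta"` → text = 'beta'
`output = text.upper()` → output = 'BETA'
So output = 'BETA'

Answer: 'BETA'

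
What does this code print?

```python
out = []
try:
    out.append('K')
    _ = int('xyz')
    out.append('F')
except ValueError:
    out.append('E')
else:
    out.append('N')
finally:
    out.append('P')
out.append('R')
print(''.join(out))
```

Execution trace: 'K' (try body) → 'E' (except ValueError) → 'P' (finally) → 'R' (after the try/except). Output: KEPR

Answer: KEPR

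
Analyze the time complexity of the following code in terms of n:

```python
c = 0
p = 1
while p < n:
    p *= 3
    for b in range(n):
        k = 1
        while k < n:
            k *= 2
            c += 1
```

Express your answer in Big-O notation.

Each loop level contributes: log n × n × log n. Multiplying the contributions gives O(n log² n).

Answer: O(n log² n)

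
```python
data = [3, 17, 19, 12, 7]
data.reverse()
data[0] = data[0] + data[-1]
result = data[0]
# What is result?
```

Trace:
`data = [3, 17, 19, 12, 7]` → data = [3, 17, 19, 12, 7]
`data.reverse()` → data = [7, 12, 19, 17, 3]
`data[0] = data[0] + data[-1]` → data = [10, 12, 19, 17, 3]
`result = data[0]` → result = 10
So result = 10

Answer: 10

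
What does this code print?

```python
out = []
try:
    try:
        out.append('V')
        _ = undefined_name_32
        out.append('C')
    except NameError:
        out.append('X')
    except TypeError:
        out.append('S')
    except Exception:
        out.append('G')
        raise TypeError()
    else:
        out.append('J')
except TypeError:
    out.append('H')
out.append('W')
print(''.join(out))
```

Execution trace: 'V' (inner try body) → 'X' (inner except NameError) → 'W' (after the try/except). Output: VXW

Answer: VXW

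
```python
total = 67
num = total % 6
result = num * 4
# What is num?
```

Trace:
`total = 67` → total = 67
`num = total % 6` → num = 1
`result = num * 4` → result = 4
So num = 1

Answer: 1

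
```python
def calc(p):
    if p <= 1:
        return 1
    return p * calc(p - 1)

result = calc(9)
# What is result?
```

calc(9) = 9 * 8 * 7 * 6 * 5 * 4 * 3 * 2 * 1 = 362880

Answer: 362880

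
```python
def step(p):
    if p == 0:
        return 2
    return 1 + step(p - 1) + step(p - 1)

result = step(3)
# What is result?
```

step(p) = 1 + 2·step(p-1), step(0)=2. Closed form: (2+1)·2^3 - 1 = 23.

Answer: 23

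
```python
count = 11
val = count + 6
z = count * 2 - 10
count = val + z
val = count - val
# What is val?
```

Trace:
`count = 11` → count = 11
`val = count + 6` → val = 17
`z = count * 2 - 10` → z = 12
`count = val + z` → count = 29
`val = count - val` → val = 12
So val = 12

Answer: 12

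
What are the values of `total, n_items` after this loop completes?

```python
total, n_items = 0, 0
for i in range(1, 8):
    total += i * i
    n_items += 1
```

Sum of squares and count
`total, n_items` takes the values: (0, 0) → (1, 0) → (1, 1) → (5, 1) → (5, 2) → (14, 2) → (14, 3) → (30, 3) → (30, 4) → (55, 4) → (55, 5) → (91, 5) → (91, 6) → (140, 6) → (140, 7)

Answer: 140, 7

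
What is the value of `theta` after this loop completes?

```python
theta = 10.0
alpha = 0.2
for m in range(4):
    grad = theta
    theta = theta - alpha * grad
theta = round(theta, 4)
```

Gradient descent: w = 10.0 * (1 - 0.2)^4
`theta` takes the values: 10.0 → 8.0 → 6.4 → 5.12 → 4.096

Answer: 4.096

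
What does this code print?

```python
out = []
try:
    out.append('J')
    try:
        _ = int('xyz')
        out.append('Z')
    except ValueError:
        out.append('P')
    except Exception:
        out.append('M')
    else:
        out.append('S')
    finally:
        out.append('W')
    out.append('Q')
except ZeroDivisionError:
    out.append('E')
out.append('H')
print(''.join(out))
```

Execution trace: 'J' (try body) → 'P' (inner except ValueError) → 'W' (inner finally) → 'Q' (try body, no exception) → 'H' (after the try/except). Output: JPWQH

Answer: JPWQH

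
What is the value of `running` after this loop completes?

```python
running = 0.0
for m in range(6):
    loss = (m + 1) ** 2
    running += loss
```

Sum of squared losses 1² + 2² + ... + 6²
`running` takes the values: 0.0 → 1.0 → 5.0 → 14.0 → 30.0 → 55.0 → 91.0

Answer: 91.0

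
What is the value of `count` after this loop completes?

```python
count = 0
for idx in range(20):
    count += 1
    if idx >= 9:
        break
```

Loop breaks when idx reaches 9, count is 10
`count` takes the values: 0 → 1 → 2 → 3 → 4 → 5 → 6 → 7 → 8 → 9 → 10

Answer: 10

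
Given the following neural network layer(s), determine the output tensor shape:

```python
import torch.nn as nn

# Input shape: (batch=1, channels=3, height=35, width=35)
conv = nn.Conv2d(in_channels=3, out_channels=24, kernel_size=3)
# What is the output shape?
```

Input: (1, 3, 35, 35) -> Output: (1, 24, 33, 33)

Answer: (1, 24, 33, 33)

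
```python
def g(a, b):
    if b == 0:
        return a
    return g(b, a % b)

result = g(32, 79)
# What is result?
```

g(32, 79) -> g(79, 32) -> g(32, 15) -> g(15, 2) -> g(2, 1) -> g(1, 0) -> 1

Answer: 1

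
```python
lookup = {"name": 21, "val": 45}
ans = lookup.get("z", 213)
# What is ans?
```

Trace:
`lookup = {"name": 21, "val": 45}` → lookup = {'name': 21, 'val': 45}
`ans = lookup.get("z", 213)` → ans = 213
So ans = 213

Answer: 213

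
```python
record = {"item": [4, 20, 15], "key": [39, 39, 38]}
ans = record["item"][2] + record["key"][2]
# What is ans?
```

Trace:
`record = {"item": [4, 20, 15], "key": [39, 39, 38]}` → record = {'item': [4, 20, 15], 'key': [39, 39, 38]}
`ans = record["item"][2] + record["key"][2]` → ans = 53
So ans = 53

Answer: 53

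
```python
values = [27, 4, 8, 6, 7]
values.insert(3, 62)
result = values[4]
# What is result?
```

Trace:
`values = [27, 4, 8, 6, 7]` → values = [27, 4, 8, 6, 7]
`values.insert(3, 62)` → values = [27, 4, 8, 62, 6, 7]
`result = values[4]` → result = 6
So result = 6

Answer: 6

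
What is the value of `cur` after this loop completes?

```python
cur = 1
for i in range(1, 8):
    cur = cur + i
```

Start at 1, add 1 through 7
`cur` takes the values: 1 → 2 → 4 → 7 → 11 → 16 → 22 → 29

Answer: 29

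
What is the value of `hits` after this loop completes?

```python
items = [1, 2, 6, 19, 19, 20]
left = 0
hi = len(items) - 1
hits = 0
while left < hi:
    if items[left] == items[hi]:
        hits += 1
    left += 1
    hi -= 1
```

Count matching pairs from ends
`hits` takes the values: 0

Answer: 0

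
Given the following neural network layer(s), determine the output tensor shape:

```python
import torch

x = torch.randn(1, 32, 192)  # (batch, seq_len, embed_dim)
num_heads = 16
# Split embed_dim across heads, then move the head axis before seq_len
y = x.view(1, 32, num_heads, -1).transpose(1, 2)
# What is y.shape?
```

Input: (1, 32, 192) -> head_dim = 192 // 16 = 12; after view: (1, 32, 16, 12) -> after transpose(1, 2): (1, 16, 32, 12) -> Output: (1, 16, 32, 12)

Answer: (1, 16, 32, 12)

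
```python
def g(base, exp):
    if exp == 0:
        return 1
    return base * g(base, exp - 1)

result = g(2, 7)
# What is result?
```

g(2, 7) = 2 * 2 * 2 * 2 * 2 * 2 * 2 = 128

Answer: 128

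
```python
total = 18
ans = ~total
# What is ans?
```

Trace:
`total = 18` → total = 18
`ans = ~total` → ans = -19
So ans = -19

Answer: -19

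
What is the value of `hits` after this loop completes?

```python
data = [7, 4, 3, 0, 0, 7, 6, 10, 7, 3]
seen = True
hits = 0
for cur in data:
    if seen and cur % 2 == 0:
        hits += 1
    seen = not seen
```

Count even values at even positions
`hits` takes the values: 0 → 1 → 2

Answer: 2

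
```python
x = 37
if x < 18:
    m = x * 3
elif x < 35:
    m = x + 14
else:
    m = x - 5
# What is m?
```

Trace:
`x = 37` → x = 37
`if x < 18: ...` → x < 18 is False, x < 35 is False, take else branch → m = 32
So m = 32

Answer: 32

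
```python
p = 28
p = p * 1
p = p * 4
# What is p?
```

Trace:
`p = 28` → p = 28
`p = p * 1` → p = 28
`p = p * 4` → p = 112
So p = 112

Answer: 112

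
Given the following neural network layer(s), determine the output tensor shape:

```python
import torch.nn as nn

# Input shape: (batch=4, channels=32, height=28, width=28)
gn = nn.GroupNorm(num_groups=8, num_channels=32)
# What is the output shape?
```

Input: (4, 32, 28, 28) -> Output: (4, 32, 28, 28)

Answer: (4, 32, 28, 28)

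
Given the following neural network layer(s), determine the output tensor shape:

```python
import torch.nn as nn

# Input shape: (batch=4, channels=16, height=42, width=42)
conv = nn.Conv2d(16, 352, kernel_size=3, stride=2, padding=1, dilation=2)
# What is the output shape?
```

Input: (4, 16, 42, 42) -> Output: (4, 352, 20, 20)

Answer: (4, 352, 20, 20)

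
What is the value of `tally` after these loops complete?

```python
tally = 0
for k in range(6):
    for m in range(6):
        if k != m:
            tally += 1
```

6² - 6 (exclude diagonal)
`tally` takes the values: 0 → 1 → 2 → 3 → 4 → 5 → 6 → 7 → 8 → 9 → 10 → 11 → 12 → 13 → 14 → 15 → 16 → 17 → 18 → 19 → 20 → 21 → 22 → 23 → 24 → 25 → 26 → 27 → 28 → 29 → 30

Answer: 30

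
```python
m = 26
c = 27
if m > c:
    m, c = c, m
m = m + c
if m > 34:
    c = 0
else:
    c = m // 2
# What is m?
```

Trace:
`m = 26` → m = 26
`c = 27` → c = 27
`if m > c: ...` → m > c is False → no variable changes
`m = m + c` → m = 53
`if m > 34: ...` → m > 34 is True → c = 0
So m = 53

Answer: 53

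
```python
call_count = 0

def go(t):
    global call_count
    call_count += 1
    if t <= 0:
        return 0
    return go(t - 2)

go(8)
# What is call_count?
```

Linear recursion stepping by 2: 5 calls from t=8 down to ≤0.

Answer: 5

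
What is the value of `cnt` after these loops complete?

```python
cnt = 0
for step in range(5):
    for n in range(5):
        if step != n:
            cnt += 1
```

5² - 5 (exclude diagonal)
`cnt` takes the values: 0 → 1 → 2 → 3 → 4 → 5 → 6 → 7 → 8 → 9 → 10 → 11 → 12 → 13 → 14 → 15 → 16 → 17 → 18 → 19 → 20

Answer: 20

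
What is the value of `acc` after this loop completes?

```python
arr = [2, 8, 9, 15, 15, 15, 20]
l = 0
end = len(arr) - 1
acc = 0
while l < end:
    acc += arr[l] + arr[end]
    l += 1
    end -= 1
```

Sum of pairs from ends
`acc` takes the values: 0 → 22 → 45 → 69

Answer: 69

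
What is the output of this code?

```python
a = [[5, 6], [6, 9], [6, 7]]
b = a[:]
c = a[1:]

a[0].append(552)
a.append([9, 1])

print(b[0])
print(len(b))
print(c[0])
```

Key concept: slice with nested mutation.
Step by step:
`a = [[5, 6], [6, 9], [6, 7]]` → a = [[5, 6], [6, 9], [6, 7]]
`b = a[:]` → b = [[5, 6], [6, 9], [6, 7]]
`c = a[1:]` → c = [[6, 9], [6, 7]]
`a[0].append(552)` → a = [[5, 6, 552], [6, 9], [6, 7]]; b = [[5, 6, 552], [6, 9], [6, 7]]
`a.append([9, 1])` → a = [[5, 6, 552], [6, 9], [6, 7], [9, 1]]
`print(b[0])` → prints [5, 6, 552]
`print(len(b))` → prints 3
`print(c[0])` → prints [6, 9]

Answer:
[5, 6, 552]
3
[6, 9]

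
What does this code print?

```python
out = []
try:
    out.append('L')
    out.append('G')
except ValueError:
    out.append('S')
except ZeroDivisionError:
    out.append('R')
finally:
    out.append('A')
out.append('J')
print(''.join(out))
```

Execution trace: 'L' (try body) → 'G' (try body, no exception) → 'A' (finally) → 'J' (after the try/except). Output: LGAJ

Answer: LGAJ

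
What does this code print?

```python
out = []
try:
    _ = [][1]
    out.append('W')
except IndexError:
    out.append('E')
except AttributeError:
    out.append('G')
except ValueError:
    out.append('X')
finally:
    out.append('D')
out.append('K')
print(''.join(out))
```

Execution trace: 'E' (except IndexError) → 'D' (finally) → 'K' (after the try/except). Output: EDK

Answer: EDK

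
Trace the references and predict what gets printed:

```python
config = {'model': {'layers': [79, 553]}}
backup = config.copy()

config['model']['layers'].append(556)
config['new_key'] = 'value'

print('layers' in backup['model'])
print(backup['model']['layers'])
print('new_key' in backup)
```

Key concept: shallow copy gotcha with nested dict.
Step by step:
`config = {'model': {'layers': [79, 553]}}` → config = {'model': {'layers': [79, 553]}}
`backup = config.copy()` → backup = {'model': {'layers': [79, 553]}}
`config['model']['layers'].append(556)` → config = {'model': {'layers': [79, 553, 556]}}; backup = {'model': {'layers': [79, 553, 556]}}
`config['new_key'] = 'value'` → config = {'model': {'layers': [79, 553, 556]}, 'new_key': 'value'}
`print('layers' in backup['model'])` → prints True
`print(backup['model']['layers'])` → prints [79, 553, 556]
`print('new_key' in backup)` → prints False

Answer:
True
[79, 553, 556]
False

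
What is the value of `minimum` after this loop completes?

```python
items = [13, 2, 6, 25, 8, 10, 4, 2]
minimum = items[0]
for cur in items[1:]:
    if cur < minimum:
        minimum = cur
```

Minimum of [13, 2, 6, 25, 8, 10, 4, 2]
`minimum` takes the values: 13 → 2

Answer: 2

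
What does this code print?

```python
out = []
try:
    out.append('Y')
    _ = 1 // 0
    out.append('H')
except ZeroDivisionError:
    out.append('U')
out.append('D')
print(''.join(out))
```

Execution trace: 'Y' (try body) → 'U' (except ZeroDivisionError) → 'D' (after the try/except). Output: YUD

Answer: YUD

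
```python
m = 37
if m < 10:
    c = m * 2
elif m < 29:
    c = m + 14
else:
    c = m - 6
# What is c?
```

Trace:
`m = 37` → m = 37
`if m < 10: ...` → m < 10 is False, m < 29 is False, take else branch → c = 31
So c = 31

Answer: 31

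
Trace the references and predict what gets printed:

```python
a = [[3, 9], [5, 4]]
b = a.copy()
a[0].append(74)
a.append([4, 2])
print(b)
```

Key concept: shallow copy with nested lists.
Step by step:
`a = [[3, 9], [5, 4]]` → a = [[3, 9], [5, 4]]
`b = a.copy()` → b = [[3, 9], [5, 4]]
`a[0].append(74)` → a = [[3, 9, 74], [5, 4]]; b = [[3, 9, 74], [5, 4]]
`a.append([4, 2])` → a = [[3, 9, 74], [5, 4], [4, 2]]
`print(b)` → prints [[3, 9, 74], [5, 4]]

Answer: [[3, 9, 74], [5, 4]]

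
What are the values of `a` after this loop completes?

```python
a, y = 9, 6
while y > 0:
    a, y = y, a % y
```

GCD of 9 and 6
`a` takes the values: 9 → 6 → 3

Answer: 3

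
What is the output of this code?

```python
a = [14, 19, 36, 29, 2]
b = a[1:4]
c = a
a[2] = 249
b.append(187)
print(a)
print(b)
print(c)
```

Key concept: slice vs alias.
Step by step:
`a = [14, 19, 36, 29, 2]` → a = [14, 19, 36, 29, 2]
`b = a[1:4]` → b = [19, 36, 29]
`c = a` → c = [14, 19, 36, 29, 2] (same object as a)
`a[2] = 249` → a = [14, 19, 249, 29, 2] (same object as c); c = [14, 19, 249, 29, 2] (same object as a)
`b.append(187)` → b = [19, 36, 29, 187]
`print(a)` → prints [14, 19, 249, 29, 2]
`print(b)` → prints [19, 36, 29, 187]
`print(c)` → prints [14, 19, 249, 29, 2]

Answer:
[14, 19, 249, 29, 2]
[19, 36, 29, 187]
[14, 19, 249, 29, 2]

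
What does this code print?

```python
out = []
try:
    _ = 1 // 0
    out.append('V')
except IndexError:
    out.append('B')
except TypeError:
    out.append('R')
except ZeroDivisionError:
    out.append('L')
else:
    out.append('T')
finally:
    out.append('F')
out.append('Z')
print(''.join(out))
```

Execution trace: 'L' (except ZeroDivisionError) → 'F' (finally) → 'Z' (after the try/except). Output: LFZ

Answer: LFZ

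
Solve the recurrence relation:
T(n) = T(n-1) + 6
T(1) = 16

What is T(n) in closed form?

Unrolling: T(n) = T(1) + 6·(n-1) = 16 + 6(n-1) = 6n + 10.

Answer: T(n) = 6n + 10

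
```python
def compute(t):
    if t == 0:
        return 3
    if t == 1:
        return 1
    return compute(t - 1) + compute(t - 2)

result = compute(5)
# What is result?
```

Build up from base cases: compute(0)=3, compute(1)=1, compute(2)=4, compute(3)=5, compute(4)=9, compute(5)=14

Answer: 14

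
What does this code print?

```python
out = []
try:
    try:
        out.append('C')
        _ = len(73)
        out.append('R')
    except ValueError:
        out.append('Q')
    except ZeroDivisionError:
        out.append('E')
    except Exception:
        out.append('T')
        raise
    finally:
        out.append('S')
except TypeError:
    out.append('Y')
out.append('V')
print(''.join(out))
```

Execution trace: 'C' (inner try body) → 'T' (inner except Exception) → 'S' (inner finally) → 'Y' (outer except TypeError) → 'V' (after the try/except). Output: CTSYV

Answer: CTSYV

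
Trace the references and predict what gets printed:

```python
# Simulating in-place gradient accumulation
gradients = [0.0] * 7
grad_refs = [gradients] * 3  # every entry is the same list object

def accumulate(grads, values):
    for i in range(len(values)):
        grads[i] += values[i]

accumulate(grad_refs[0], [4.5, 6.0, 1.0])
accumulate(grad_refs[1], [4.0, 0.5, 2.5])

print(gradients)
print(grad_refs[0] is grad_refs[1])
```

Key concept: gradient accumulation aliasing.
Step by step:
`gradients = [0.0] * 7` → gradients = [0.0, 0.0, 0.0, 0.0, 0.0, 0.0, 0.0]
`grad_refs = [gradients] * 3` → grad_refs = [[0.0, 0.0, 0.0, 0.0, 0.0, 0.0, 0.0], [0.0, 0.0, 0.0, 0.0, 0.0, 0.0, 0.0], [0.0, 0.0, 0.0, 0.0, 0.0, 0.0, 0.0]]
`accumulate(grad_refs[0], [4.5, 6.0, 1.0])` → gradients = [4.5, 6.0, 1.0, 0.0, 0.0, 0.0, 0.0]; grad_refs = [[4.5, 6.0, 1.0, 0.0, 0.0, 0.0, 0.0], [4.5, 6.0, 1.0, 0.0, 0.0, 0.0, 0.0], [4.5, 6.0, 1.0, 0.0, 0.0, 0.0, 0.0]]
`accumulate(grad_refs[1], [4.0, 0.5, 2.5])` → gradients = [8.5, 6.5, 3.5, 0.0, 0.0, 0.0, 0.0]; grad_refs = [[8.5, 6.5, 3.5, 0.0, 0.0, 0.0, 0.0], [8.5, 6.5, 3.5, 0.0, 0.0, 0.0, 0.0], [8.5, 6.5, 3.5, 0.0, 0.0, 0.0, 0.0]]
`print(gradients)` → prints [8.5, 6.5, 3.5, 0.0, 0.0, 0.0, 0.0]
`print(grad_refs[0] is grad_refs[1])` → prints True

Answer:
[8.5, 6.5, 3.5, 0.0, 0.0, 0.0, 0.0]
True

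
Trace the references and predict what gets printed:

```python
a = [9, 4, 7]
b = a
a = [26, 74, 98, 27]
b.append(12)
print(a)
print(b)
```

Key concept: rebinding vs mutation: a is rebound to a new list, b still points at the original.
Step by step:
`a = [9, 4, 7]` → a = [9, 4, 7]
`b = a` → b = [9, 4, 7] (same object as a)
`a = [26, 74, 98, 27]` → a = [26, 74, 98, 27]
`b.append(12)` → b = [9, 4, 7, 12]
`print(a)` → prints [26, 74, 98, 27]
`print(b)` → prints [9, 4, 7, 12]

Answer:
[26, 74, 98, 27]
[9, 4, 7, 12]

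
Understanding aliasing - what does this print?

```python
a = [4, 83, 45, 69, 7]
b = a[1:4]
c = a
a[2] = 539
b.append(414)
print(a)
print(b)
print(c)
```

Key concept: slice vs alias.
Step by step:
`a = [4, 83, 45, 69, 7]` → a = [4, 83, 45, 69, 7]
`b = a[1:4]` → b = [83, 45, 69]
`c = a` → c = [4, 83, 45, 69, 7] (same object as a)
`a[2] = 539` → a = [4, 83, 539, 69, 7] (same object as c); c = [4, 83, 539, 69, 7] (same object as a)
`b.append(414)` → b = [83, 45, 69, 414]
`print(a)` → prints [4, 83, 539, 69, 7]
`print(b)` → prints [83, 45, 69, 414]
`print(c)` → prints [4, 83, 539, 69, 7]

Answer:
[4, 83, 539, 69, 7]
[83, 45, 69, 414]
[4, 83, 539, 69, 7]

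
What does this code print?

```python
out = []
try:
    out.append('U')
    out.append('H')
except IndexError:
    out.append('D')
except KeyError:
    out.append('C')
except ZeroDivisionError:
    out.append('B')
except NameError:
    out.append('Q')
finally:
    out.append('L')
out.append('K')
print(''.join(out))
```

Execution trace: 'U' (try body) → 'H' (try body, no exception) → 'L' (finally) → 'K' (after the try/except). Output: UHLK

Answer: UHLK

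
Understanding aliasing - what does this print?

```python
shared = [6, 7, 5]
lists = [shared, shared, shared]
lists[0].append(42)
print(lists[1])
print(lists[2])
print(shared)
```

Key concept: list of same reference.
Step by step:
`shared = [6, 7, 5]` → shared = [6, 7, 5]
`lists = [shared, shared, shared]` → lists = [[6, 7, 5], [6, 7, 5], [6, 7, 5]]
`lists[0].append(42)` → shared = [6, 7, 5, 42]; lists = [[6, 7, 5, 42], [6, 7, 5, 42], [6, 7, 5, 42]]
`print(lists[1])` → prints [6, 7, 5, 42]
`print(lists[2])` → prints [6, 7, 5, 42]
`print(shared)` → prints [6, 7, 5, 42]

Answer:
[6, 7, 5, 42]
[6, 7, 5, 42]
[6, 7, 5, 42]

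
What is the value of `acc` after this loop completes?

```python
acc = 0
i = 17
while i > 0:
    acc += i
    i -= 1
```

Sum 17 down to 1
`acc` takes the values: 0 → 17 → 33 → 48 → 62 → 75 → 87 → 98 → 108 → 117 → 125 → 132 → 138 → 143 → 147 → 150 → 152 → 153

Answer: 153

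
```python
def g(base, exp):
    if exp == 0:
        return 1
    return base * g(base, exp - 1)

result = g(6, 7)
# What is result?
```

g(6, 7) = 6 * 6 * 6 * 6 * 6 * 6 * 6 = 279936

Answer: 279936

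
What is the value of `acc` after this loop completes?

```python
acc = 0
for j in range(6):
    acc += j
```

Sum of 0 to 5 = 15
`acc` takes the values: 0 → 1 → 3 → 6 → 10 → 15

Answer: 15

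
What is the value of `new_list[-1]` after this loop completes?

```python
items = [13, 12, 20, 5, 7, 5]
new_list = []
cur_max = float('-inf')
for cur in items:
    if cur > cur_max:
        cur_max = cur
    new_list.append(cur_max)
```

Running max ends at 20
`new_list` takes the values: [] → [13] → [13, 13] → [13, 13, 20] → [13, 13, 20, 20] → [13, 13, 20, 20, 20] → [13, 13, 20, 20, 20, 20]
So `new_list[-1]` = 20

Answer: 20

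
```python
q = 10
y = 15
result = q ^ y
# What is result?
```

Trace:
`q = 10` → q = 10
`y = 15` → y = 15
`result = q ^ y` → result = 5
So result = 5

Answer: 5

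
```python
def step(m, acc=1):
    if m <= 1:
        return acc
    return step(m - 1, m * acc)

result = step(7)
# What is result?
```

Accumulator trace (n, acc): (7, 1) -> (6, 7) -> (5, 42) -> (4, 210) -> (3, 840) -> (2, 2520) -> (1, 5040) -> return 5040

Answer: 5040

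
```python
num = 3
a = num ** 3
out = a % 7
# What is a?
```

Trace:
`num = 3` → num = 3
`a = num ** 3` → a = 27
`out = a % 7` → out = 6
So a = 27

Answer: 27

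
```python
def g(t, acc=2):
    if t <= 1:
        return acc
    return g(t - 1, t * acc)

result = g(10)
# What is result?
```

Accumulator trace (n, acc): (10, 2) -> (9, 20) -> (8, 180) -> (7, 1440) -> (6, 10080) -> (5, 60480) -> (4, 302400) -> (3, 1209600) -> (2, 3628800) -> (1, 7257600) -> return 7257600

Answer: 7257600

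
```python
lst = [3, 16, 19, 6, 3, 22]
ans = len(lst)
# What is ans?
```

Trace:
`lst = [3, 16, 19, 6, 3, 22]` → lst = [3, 16, 19, 6, 3, 22]
`ans = len(lst)` → ans = 6
So ans = 6

Answer: 6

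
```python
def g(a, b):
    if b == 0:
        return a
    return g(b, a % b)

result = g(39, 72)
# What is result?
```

g(39, 72) -> g(72, 39) -> g(39, 33) -> g(33, 6) -> g(6, 3) -> g(3, 0) -> 3

Answer: 3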